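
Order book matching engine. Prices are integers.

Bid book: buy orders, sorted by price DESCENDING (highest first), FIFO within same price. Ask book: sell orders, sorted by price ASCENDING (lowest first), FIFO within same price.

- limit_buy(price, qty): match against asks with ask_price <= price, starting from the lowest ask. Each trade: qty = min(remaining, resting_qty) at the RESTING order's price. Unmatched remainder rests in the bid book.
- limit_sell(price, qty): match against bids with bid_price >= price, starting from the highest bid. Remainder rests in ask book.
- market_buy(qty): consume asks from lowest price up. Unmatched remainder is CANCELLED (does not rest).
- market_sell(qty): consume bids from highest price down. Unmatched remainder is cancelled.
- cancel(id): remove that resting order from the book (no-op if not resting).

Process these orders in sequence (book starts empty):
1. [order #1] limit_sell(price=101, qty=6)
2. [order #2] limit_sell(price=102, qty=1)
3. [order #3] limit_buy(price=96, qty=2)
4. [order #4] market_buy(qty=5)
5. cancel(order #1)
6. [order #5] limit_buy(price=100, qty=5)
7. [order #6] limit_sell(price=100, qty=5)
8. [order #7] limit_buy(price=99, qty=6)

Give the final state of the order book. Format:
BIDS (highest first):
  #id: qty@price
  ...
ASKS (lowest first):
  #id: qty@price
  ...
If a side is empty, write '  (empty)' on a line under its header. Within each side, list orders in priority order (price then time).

After op 1 [order #1] limit_sell(price=101, qty=6): fills=none; bids=[-] asks=[#1:6@101]
After op 2 [order #2] limit_sell(price=102, qty=1): fills=none; bids=[-] asks=[#1:6@101 #2:1@102]
After op 3 [order #3] limit_buy(price=96, qty=2): fills=none; bids=[#3:2@96] asks=[#1:6@101 #2:1@102]
After op 4 [order #4] market_buy(qty=5): fills=#4x#1:5@101; bids=[#3:2@96] asks=[#1:1@101 #2:1@102]
After op 5 cancel(order #1): fills=none; bids=[#3:2@96] asks=[#2:1@102]
After op 6 [order #5] limit_buy(price=100, qty=5): fills=none; bids=[#5:5@100 #3:2@96] asks=[#2:1@102]
After op 7 [order #6] limit_sell(price=100, qty=5): fills=#5x#6:5@100; bids=[#3:2@96] asks=[#2:1@102]
After op 8 [order #7] limit_buy(price=99, qty=6): fills=none; bids=[#7:6@99 #3:2@96] asks=[#2:1@102]

Answer: BIDS (highest first):
  #7: 6@99
  #3: 2@96
ASKS (lowest first):
  #2: 1@102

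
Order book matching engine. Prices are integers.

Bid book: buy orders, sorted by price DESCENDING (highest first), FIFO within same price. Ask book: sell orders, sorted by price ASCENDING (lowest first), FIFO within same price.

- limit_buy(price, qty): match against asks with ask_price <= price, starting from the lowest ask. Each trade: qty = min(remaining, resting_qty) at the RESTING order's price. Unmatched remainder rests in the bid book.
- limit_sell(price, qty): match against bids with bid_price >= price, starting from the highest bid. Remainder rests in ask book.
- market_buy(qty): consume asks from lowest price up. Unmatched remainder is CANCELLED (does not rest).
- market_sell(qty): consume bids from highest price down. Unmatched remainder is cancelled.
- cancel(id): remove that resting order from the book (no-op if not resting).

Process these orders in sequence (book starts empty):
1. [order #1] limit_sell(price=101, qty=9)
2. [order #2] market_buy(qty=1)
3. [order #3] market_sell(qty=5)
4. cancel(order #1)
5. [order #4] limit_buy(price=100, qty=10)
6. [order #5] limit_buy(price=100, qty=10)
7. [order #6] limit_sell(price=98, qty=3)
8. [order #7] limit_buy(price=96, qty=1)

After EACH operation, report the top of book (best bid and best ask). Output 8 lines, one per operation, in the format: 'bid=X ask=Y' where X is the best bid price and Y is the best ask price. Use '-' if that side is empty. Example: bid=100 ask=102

Answer: bid=- ask=101
bid=- ask=101
bid=- ask=101
bid=- ask=-
bid=100 ask=-
bid=100 ask=-
bid=100 ask=-
bid=100 ask=-

Derivation:
After op 1 [order #1] limit_sell(price=101, qty=9): fills=none; bids=[-] asks=[#1:9@101]
After op 2 [order #2] market_buy(qty=1): fills=#2x#1:1@101; bids=[-] asks=[#1:8@101]
After op 3 [order #3] market_sell(qty=5): fills=none; bids=[-] asks=[#1:8@101]
After op 4 cancel(order #1): fills=none; bids=[-] asks=[-]
After op 5 [order #4] limit_buy(price=100, qty=10): fills=none; bids=[#4:10@100] asks=[-]
After op 6 [order #5] limit_buy(price=100, qty=10): fills=none; bids=[#4:10@100 #5:10@100] asks=[-]
After op 7 [order #6] limit_sell(price=98, qty=3): fills=#4x#6:3@100; bids=[#4:7@100 #5:10@100] asks=[-]
After op 8 [order #7] limit_buy(price=96, qty=1): fills=none; bids=[#4:7@100 #5:10@100 #7:1@96] asks=[-]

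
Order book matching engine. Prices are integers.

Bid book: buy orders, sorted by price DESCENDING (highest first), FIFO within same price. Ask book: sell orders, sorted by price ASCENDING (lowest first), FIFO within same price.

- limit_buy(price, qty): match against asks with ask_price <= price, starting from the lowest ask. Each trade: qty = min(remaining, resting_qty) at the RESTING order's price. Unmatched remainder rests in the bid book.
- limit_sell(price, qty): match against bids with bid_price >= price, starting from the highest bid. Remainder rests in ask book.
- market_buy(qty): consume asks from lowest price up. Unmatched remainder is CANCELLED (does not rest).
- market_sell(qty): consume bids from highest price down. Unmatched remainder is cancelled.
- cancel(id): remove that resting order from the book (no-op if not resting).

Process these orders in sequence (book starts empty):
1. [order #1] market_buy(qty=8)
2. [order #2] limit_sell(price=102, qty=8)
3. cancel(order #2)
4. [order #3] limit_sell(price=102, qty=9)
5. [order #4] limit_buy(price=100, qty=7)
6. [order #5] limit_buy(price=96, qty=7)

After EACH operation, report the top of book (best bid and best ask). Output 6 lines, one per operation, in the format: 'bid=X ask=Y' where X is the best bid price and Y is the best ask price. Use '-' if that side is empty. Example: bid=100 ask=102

Answer: bid=- ask=-
bid=- ask=102
bid=- ask=-
bid=- ask=102
bid=100 ask=102
bid=100 ask=102

Derivation:
After op 1 [order #1] market_buy(qty=8): fills=none; bids=[-] asks=[-]
After op 2 [order #2] limit_sell(price=102, qty=8): fills=none; bids=[-] asks=[#2:8@102]
After op 3 cancel(order #2): fills=none; bids=[-] asks=[-]
After op 4 [order #3] limit_sell(price=102, qty=9): fills=none; bids=[-] asks=[#3:9@102]
After op 5 [order #4] limit_buy(price=100, qty=7): fills=none; bids=[#4:7@100] asks=[#3:9@102]
After op 6 [order #5] limit_buy(price=96, qty=7): fills=none; bids=[#4:7@100 #5:7@96] asks=[#3:9@102]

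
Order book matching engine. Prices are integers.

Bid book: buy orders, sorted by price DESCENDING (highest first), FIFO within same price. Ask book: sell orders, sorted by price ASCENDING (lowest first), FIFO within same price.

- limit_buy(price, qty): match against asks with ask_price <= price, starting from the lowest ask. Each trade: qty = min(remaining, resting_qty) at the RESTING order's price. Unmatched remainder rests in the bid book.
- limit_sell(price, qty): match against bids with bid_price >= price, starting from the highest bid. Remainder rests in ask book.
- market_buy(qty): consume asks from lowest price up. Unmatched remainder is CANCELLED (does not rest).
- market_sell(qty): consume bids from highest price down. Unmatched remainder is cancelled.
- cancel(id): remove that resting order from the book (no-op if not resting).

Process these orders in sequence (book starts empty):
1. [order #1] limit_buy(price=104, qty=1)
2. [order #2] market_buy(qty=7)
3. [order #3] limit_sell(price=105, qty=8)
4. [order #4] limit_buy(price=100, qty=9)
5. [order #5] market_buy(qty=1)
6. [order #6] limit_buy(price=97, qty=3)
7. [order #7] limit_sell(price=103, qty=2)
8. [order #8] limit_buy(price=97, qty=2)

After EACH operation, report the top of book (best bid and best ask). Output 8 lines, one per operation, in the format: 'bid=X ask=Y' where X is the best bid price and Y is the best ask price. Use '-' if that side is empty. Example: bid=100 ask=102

After op 1 [order #1] limit_buy(price=104, qty=1): fills=none; bids=[#1:1@104] asks=[-]
After op 2 [order #2] market_buy(qty=7): fills=none; bids=[#1:1@104] asks=[-]
After op 3 [order #3] limit_sell(price=105, qty=8): fills=none; bids=[#1:1@104] asks=[#3:8@105]
After op 4 [order #4] limit_buy(price=100, qty=9): fills=none; bids=[#1:1@104 #4:9@100] asks=[#3:8@105]
After op 5 [order #5] market_buy(qty=1): fills=#5x#3:1@105; bids=[#1:1@104 #4:9@100] asks=[#3:7@105]
After op 6 [order #6] limit_buy(price=97, qty=3): fills=none; bids=[#1:1@104 #4:9@100 #6:3@97] asks=[#3:7@105]
After op 7 [order #7] limit_sell(price=103, qty=2): fills=#1x#7:1@104; bids=[#4:9@100 #6:3@97] asks=[#7:1@103 #3:7@105]
After op 8 [order #8] limit_buy(price=97, qty=2): fills=none; bids=[#4:9@100 #6:3@97 #8:2@97] asks=[#7:1@103 #3:7@105]

Answer: bid=104 ask=-
bid=104 ask=-
bid=104 ask=105
bid=104 ask=105
bid=104 ask=105
bid=104 ask=105
bid=100 ask=103
bid=100 ask=103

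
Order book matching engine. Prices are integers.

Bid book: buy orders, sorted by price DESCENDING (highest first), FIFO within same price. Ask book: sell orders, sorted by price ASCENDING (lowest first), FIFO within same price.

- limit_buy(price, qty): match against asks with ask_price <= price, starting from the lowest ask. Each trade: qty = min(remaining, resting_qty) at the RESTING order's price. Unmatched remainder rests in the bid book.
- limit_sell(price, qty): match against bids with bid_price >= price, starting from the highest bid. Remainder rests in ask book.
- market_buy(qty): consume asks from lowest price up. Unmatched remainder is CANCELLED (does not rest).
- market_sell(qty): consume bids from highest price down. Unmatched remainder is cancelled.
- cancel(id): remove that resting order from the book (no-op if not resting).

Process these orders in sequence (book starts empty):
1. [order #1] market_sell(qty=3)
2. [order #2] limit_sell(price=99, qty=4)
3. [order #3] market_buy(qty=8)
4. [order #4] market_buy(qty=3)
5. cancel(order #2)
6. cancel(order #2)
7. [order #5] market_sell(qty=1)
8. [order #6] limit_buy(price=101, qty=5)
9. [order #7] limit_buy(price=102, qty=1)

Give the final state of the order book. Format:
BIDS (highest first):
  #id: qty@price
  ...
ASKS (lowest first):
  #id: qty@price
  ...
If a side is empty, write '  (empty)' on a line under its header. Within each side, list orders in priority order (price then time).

Answer: BIDS (highest first):
  #7: 1@102
  #6: 5@101
ASKS (lowest first):
  (empty)

Derivation:
After op 1 [order #1] market_sell(qty=3): fills=none; bids=[-] asks=[-]
After op 2 [order #2] limit_sell(price=99, qty=4): fills=none; bids=[-] asks=[#2:4@99]
After op 3 [order #3] market_buy(qty=8): fills=#3x#2:4@99; bids=[-] asks=[-]
After op 4 [order #4] market_buy(qty=3): fills=none; bids=[-] asks=[-]
After op 5 cancel(order #2): fills=none; bids=[-] asks=[-]
After op 6 cancel(order #2): fills=none; bids=[-] asks=[-]
After op 7 [order #5] market_sell(qty=1): fills=none; bids=[-] asks=[-]
After op 8 [order #6] limit_buy(price=101, qty=5): fills=none; bids=[#6:5@101] asks=[-]
After op 9 [order #7] limit_buy(price=102, qty=1): fills=none; bids=[#7:1@102 #6:5@101] asks=[-]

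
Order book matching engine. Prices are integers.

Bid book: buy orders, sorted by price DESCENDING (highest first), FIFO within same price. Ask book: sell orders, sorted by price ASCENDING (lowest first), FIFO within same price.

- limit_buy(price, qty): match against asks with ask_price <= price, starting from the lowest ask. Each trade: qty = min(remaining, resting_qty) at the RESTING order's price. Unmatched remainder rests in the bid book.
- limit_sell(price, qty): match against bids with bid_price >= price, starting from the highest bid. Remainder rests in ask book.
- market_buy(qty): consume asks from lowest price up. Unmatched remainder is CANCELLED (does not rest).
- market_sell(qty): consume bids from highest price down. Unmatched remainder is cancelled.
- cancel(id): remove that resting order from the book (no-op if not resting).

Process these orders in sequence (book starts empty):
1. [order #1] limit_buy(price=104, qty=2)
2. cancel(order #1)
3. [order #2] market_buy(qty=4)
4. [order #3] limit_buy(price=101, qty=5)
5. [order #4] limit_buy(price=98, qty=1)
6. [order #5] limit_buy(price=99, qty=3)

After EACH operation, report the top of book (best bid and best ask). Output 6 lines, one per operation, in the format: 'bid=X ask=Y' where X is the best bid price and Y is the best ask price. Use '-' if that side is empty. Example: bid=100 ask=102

Answer: bid=104 ask=-
bid=- ask=-
bid=- ask=-
bid=101 ask=-
bid=101 ask=-
bid=101 ask=-

Derivation:
After op 1 [order #1] limit_buy(price=104, qty=2): fills=none; bids=[#1:2@104] asks=[-]
After op 2 cancel(order #1): fills=none; bids=[-] asks=[-]
After op 3 [order #2] market_buy(qty=4): fills=none; bids=[-] asks=[-]
After op 4 [order #3] limit_buy(price=101, qty=5): fills=none; bids=[#3:5@101] asks=[-]
After op 5 [order #4] limit_buy(price=98, qty=1): fills=none; bids=[#3:5@101 #4:1@98] asks=[-]
After op 6 [order #5] limit_buy(price=99, qty=3): fills=none; bids=[#3:5@101 #5:3@99 #4:1@98] asks=[-]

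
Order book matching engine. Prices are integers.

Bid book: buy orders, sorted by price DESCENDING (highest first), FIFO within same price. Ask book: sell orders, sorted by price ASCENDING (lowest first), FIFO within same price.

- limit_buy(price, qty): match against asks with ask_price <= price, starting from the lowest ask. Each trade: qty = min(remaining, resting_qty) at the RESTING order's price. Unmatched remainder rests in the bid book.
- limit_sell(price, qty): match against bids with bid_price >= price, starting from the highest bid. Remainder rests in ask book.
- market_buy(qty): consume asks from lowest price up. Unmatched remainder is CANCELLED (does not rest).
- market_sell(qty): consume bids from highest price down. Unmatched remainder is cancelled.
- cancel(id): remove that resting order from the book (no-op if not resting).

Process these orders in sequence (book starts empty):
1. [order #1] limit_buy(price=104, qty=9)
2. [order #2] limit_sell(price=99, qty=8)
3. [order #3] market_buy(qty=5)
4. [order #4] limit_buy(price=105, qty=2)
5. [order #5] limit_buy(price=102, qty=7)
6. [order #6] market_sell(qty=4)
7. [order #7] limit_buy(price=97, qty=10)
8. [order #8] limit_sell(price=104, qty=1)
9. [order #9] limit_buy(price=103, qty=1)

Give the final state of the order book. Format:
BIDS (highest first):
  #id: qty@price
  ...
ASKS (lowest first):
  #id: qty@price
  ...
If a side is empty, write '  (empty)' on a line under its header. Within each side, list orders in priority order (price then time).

Answer: BIDS (highest first):
  #9: 1@103
  #5: 6@102
  #7: 10@97
ASKS (lowest first):
  #8: 1@104

Derivation:
After op 1 [order #1] limit_buy(price=104, qty=9): fills=none; bids=[#1:9@104] asks=[-]
After op 2 [order #2] limit_sell(price=99, qty=8): fills=#1x#2:8@104; bids=[#1:1@104] asks=[-]
After op 3 [order #3] market_buy(qty=5): fills=none; bids=[#1:1@104] asks=[-]
After op 4 [order #4] limit_buy(price=105, qty=2): fills=none; bids=[#4:2@105 #1:1@104] asks=[-]
After op 5 [order #5] limit_buy(price=102, qty=7): fills=none; bids=[#4:2@105 #1:1@104 #5:7@102] asks=[-]
After op 6 [order #6] market_sell(qty=4): fills=#4x#6:2@105 #1x#6:1@104 #5x#6:1@102; bids=[#5:6@102] asks=[-]
After op 7 [order #7] limit_buy(price=97, qty=10): fills=none; bids=[#5:6@102 #7:10@97] asks=[-]
After op 8 [order #8] limit_sell(price=104, qty=1): fills=none; bids=[#5:6@102 #7:10@97] asks=[#8:1@104]
After op 9 [order #9] limit_buy(price=103, qty=1): fills=none; bids=[#9:1@103 #5:6@102 #7:10@97] asks=[#8:1@104]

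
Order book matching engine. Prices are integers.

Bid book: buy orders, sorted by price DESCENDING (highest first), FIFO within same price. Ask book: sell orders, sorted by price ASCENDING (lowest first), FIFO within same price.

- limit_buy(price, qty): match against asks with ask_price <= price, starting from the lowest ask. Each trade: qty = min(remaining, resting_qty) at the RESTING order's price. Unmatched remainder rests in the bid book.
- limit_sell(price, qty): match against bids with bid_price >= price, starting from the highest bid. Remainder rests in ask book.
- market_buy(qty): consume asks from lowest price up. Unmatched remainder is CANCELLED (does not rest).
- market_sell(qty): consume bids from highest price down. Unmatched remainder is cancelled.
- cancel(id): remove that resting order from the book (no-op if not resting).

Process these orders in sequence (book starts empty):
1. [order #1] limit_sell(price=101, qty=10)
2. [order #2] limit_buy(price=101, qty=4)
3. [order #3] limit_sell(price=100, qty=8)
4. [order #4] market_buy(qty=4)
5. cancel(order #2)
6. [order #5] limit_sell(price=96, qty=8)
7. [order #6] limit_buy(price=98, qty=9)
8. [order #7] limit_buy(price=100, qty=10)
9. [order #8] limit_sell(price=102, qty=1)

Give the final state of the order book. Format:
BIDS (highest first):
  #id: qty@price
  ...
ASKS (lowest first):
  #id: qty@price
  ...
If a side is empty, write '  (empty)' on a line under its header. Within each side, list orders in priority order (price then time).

Answer: BIDS (highest first):
  #7: 6@100
  #6: 1@98
ASKS (lowest first):
  #1: 6@101
  #8: 1@102

Derivation:
After op 1 [order #1] limit_sell(price=101, qty=10): fills=none; bids=[-] asks=[#1:10@101]
After op 2 [order #2] limit_buy(price=101, qty=4): fills=#2x#1:4@101; bids=[-] asks=[#1:6@101]
After op 3 [order #3] limit_sell(price=100, qty=8): fills=none; bids=[-] asks=[#3:8@100 #1:6@101]
After op 4 [order #4] market_buy(qty=4): fills=#4x#3:4@100; bids=[-] asks=[#3:4@100 #1:6@101]
After op 5 cancel(order #2): fills=none; bids=[-] asks=[#3:4@100 #1:6@101]
After op 6 [order #5] limit_sell(price=96, qty=8): fills=none; bids=[-] asks=[#5:8@96 #3:4@100 #1:6@101]
After op 7 [order #6] limit_buy(price=98, qty=9): fills=#6x#5:8@96; bids=[#6:1@98] asks=[#3:4@100 #1:6@101]
After op 8 [order #7] limit_buy(price=100, qty=10): fills=#7x#3:4@100; bids=[#7:6@100 #6:1@98] asks=[#1:6@101]
After op 9 [order #8] limit_sell(price=102, qty=1): fills=none; bids=[#7:6@100 #6:1@98] asks=[#1:6@101 #8:1@102]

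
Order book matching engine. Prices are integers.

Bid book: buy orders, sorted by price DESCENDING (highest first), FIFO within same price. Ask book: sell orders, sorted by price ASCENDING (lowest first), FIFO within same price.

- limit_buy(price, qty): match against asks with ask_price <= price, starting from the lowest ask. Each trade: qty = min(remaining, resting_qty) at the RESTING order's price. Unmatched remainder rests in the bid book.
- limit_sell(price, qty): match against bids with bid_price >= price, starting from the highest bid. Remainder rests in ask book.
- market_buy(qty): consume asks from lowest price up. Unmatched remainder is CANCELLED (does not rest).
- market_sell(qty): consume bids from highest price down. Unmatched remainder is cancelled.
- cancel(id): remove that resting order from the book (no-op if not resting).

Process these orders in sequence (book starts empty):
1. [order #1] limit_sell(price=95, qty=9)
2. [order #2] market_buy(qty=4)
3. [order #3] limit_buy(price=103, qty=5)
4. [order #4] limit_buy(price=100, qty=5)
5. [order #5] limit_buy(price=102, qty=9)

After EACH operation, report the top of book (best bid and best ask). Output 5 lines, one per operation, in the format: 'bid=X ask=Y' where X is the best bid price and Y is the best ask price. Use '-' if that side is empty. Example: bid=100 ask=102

After op 1 [order #1] limit_sell(price=95, qty=9): fills=none; bids=[-] asks=[#1:9@95]
After op 2 [order #2] market_buy(qty=4): fills=#2x#1:4@95; bids=[-] asks=[#1:5@95]
After op 3 [order #3] limit_buy(price=103, qty=5): fills=#3x#1:5@95; bids=[-] asks=[-]
After op 4 [order #4] limit_buy(price=100, qty=5): fills=none; bids=[#4:5@100] asks=[-]
After op 5 [order #5] limit_buy(price=102, qty=9): fills=none; bids=[#5:9@102 #4:5@100] asks=[-]

Answer: bid=- ask=95
bid=- ask=95
bid=- ask=-
bid=100 ask=-
bid=102 ask=-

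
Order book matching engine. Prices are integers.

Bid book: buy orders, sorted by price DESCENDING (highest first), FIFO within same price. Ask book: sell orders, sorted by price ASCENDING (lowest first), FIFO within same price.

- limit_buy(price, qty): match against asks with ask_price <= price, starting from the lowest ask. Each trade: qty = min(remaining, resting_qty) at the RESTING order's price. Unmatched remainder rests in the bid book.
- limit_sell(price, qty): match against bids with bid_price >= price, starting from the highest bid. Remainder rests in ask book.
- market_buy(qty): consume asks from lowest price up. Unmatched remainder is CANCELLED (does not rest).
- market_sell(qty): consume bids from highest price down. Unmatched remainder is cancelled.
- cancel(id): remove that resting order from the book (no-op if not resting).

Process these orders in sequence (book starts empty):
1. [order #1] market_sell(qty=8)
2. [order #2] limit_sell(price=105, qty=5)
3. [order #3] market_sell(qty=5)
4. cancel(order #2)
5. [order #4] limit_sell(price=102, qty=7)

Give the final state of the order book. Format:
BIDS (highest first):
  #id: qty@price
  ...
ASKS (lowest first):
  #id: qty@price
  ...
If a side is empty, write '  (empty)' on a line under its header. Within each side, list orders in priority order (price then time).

After op 1 [order #1] market_sell(qty=8): fills=none; bids=[-] asks=[-]
After op 2 [order #2] limit_sell(price=105, qty=5): fills=none; bids=[-] asks=[#2:5@105]
After op 3 [order #3] market_sell(qty=5): fills=none; bids=[-] asks=[#2:5@105]
After op 4 cancel(order #2): fills=none; bids=[-] asks=[-]
After op 5 [order #4] limit_sell(price=102, qty=7): fills=none; bids=[-] asks=[#4:7@102]

Answer: BIDS (highest first):
  (empty)
ASKS (lowest first):
  #4: 7@102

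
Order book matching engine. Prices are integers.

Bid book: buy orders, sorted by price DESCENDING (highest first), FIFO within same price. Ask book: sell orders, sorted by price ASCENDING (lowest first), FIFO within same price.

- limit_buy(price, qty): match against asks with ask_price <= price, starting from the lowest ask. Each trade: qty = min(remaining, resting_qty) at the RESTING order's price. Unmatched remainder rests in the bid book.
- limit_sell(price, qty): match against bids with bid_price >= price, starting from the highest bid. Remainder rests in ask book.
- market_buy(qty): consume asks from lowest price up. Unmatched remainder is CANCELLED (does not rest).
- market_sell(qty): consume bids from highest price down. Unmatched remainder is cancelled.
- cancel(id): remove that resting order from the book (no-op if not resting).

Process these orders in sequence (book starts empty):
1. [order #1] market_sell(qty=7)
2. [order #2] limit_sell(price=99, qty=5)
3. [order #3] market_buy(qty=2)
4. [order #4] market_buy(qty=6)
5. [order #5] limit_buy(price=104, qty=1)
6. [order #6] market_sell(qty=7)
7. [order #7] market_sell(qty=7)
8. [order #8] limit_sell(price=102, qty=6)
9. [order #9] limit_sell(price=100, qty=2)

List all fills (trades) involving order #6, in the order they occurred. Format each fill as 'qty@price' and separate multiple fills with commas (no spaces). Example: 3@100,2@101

Answer: 1@104

Derivation:
After op 1 [order #1] market_sell(qty=7): fills=none; bids=[-] asks=[-]
After op 2 [order #2] limit_sell(price=99, qty=5): fills=none; bids=[-] asks=[#2:5@99]
After op 3 [order #3] market_buy(qty=2): fills=#3x#2:2@99; bids=[-] asks=[#2:3@99]
After op 4 [order #4] market_buy(qty=6): fills=#4x#2:3@99; bids=[-] asks=[-]
After op 5 [order #5] limit_buy(price=104, qty=1): fills=none; bids=[#5:1@104] asks=[-]
After op 6 [order #6] market_sell(qty=7): fills=#5x#6:1@104; bids=[-] asks=[-]
After op 7 [order #7] market_sell(qty=7): fills=none; bids=[-] asks=[-]
After op 8 [order #8] limit_sell(price=102, qty=6): fills=none; bids=[-] asks=[#8:6@102]
After op 9 [order #9] limit_sell(price=100, qty=2): fills=none; bids=[-] asks=[#9:2@100 #8:6@102]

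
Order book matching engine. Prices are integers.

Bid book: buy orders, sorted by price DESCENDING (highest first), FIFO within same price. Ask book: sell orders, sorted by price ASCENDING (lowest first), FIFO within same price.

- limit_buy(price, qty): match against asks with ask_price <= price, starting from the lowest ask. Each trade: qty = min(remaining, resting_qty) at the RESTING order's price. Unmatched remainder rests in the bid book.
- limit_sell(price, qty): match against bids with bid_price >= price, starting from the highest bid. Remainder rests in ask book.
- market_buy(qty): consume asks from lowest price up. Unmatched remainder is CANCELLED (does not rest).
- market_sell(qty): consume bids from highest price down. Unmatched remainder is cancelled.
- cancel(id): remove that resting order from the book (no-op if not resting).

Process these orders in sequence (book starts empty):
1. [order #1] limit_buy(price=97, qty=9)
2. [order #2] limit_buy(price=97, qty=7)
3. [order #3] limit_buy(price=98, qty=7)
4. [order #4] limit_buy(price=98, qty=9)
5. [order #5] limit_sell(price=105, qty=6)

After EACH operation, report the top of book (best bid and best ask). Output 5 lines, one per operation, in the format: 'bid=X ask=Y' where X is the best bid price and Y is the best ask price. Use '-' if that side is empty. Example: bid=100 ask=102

Answer: bid=97 ask=-
bid=97 ask=-
bid=98 ask=-
bid=98 ask=-
bid=98 ask=105

Derivation:
After op 1 [order #1] limit_buy(price=97, qty=9): fills=none; bids=[#1:9@97] asks=[-]
After op 2 [order #2] limit_buy(price=97, qty=7): fills=none; bids=[#1:9@97 #2:7@97] asks=[-]
After op 3 [order #3] limit_buy(price=98, qty=7): fills=none; bids=[#3:7@98 #1:9@97 #2:7@97] asks=[-]
After op 4 [order #4] limit_buy(price=98, qty=9): fills=none; bids=[#3:7@98 #4:9@98 #1:9@97 #2:7@97] asks=[-]
After op 5 [order #5] limit_sell(price=105, qty=6): fills=none; bids=[#3:7@98 #4:9@98 #1:9@97 #2:7@97] asks=[#5:6@105]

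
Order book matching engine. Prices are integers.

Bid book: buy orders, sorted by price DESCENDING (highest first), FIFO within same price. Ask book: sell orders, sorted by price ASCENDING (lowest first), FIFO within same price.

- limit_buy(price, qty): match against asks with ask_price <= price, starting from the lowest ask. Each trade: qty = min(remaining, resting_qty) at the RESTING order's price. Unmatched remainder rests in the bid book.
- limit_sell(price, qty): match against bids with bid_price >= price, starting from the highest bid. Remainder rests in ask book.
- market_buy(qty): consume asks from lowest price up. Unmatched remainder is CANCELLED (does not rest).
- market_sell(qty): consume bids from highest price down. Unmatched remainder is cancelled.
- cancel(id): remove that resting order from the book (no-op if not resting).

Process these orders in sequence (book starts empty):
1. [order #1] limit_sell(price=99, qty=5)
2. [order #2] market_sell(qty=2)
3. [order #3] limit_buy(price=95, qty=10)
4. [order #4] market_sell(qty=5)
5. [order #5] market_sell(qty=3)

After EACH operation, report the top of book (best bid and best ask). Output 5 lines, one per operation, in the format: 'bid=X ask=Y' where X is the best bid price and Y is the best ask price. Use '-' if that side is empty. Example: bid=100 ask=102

After op 1 [order #1] limit_sell(price=99, qty=5): fills=none; bids=[-] asks=[#1:5@99]
After op 2 [order #2] market_sell(qty=2): fills=none; bids=[-] asks=[#1:5@99]
After op 3 [order #3] limit_buy(price=95, qty=10): fills=none; bids=[#3:10@95] asks=[#1:5@99]
After op 4 [order #4] market_sell(qty=5): fills=#3x#4:5@95; bids=[#3:5@95] asks=[#1:5@99]
After op 5 [order #5] market_sell(qty=3): fills=#3x#5:3@95; bids=[#3:2@95] asks=[#1:5@99]

Answer: bid=- ask=99
bid=- ask=99
bid=95 ask=99
bid=95 ask=99
bid=95 ask=99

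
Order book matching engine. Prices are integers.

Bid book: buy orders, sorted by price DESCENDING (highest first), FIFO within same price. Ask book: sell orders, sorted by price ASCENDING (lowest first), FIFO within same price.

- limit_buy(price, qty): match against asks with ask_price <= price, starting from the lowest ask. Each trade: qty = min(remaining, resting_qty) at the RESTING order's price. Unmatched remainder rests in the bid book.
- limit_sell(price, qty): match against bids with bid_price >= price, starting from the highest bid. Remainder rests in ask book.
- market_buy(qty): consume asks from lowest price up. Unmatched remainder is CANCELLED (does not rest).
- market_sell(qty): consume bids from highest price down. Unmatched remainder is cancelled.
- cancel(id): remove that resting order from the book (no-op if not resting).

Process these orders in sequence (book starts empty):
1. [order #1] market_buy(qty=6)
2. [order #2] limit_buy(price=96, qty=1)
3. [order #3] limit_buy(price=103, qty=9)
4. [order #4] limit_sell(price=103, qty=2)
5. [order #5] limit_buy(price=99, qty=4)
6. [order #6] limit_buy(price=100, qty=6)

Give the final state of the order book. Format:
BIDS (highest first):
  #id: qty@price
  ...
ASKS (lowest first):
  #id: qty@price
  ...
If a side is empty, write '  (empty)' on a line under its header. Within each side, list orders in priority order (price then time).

Answer: BIDS (highest first):
  #3: 7@103
  #6: 6@100
  #5: 4@99
  #2: 1@96
ASKS (lowest first):
  (empty)

Derivation:
After op 1 [order #1] market_buy(qty=6): fills=none; bids=[-] asks=[-]
After op 2 [order #2] limit_buy(price=96, qty=1): fills=none; bids=[#2:1@96] asks=[-]
After op 3 [order #3] limit_buy(price=103, qty=9): fills=none; bids=[#3:9@103 #2:1@96] asks=[-]
After op 4 [order #4] limit_sell(price=103, qty=2): fills=#3x#4:2@103; bids=[#3:7@103 #2:1@96] asks=[-]
After op 5 [order #5] limit_buy(price=99, qty=4): fills=none; bids=[#3:7@103 #5:4@99 #2:1@96] asks=[-]
After op 6 [order #6] limit_buy(price=100, qty=6): fills=none; bids=[#3:7@103 #6:6@100 #5:4@99 #2:1@96] asks=[-]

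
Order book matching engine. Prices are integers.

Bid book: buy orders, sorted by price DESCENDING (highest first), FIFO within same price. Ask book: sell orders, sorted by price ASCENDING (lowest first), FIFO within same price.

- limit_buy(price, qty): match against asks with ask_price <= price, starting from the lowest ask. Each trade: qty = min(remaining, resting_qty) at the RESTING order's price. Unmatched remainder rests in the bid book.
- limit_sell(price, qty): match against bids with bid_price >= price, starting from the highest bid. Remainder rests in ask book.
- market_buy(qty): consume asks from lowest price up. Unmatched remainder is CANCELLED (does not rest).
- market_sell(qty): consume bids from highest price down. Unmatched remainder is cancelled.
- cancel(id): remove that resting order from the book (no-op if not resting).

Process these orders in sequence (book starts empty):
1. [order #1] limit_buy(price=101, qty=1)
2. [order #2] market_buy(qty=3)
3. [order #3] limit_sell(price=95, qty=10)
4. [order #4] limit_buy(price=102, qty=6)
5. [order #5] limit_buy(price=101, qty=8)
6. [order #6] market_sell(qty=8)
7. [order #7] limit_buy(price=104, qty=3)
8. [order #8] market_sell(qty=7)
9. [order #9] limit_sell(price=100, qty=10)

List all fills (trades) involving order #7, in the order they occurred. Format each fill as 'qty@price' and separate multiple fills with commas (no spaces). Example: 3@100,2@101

After op 1 [order #1] limit_buy(price=101, qty=1): fills=none; bids=[#1:1@101] asks=[-]
After op 2 [order #2] market_buy(qty=3): fills=none; bids=[#1:1@101] asks=[-]
After op 3 [order #3] limit_sell(price=95, qty=10): fills=#1x#3:1@101; bids=[-] asks=[#3:9@95]
After op 4 [order #4] limit_buy(price=102, qty=6): fills=#4x#3:6@95; bids=[-] asks=[#3:3@95]
After op 5 [order #5] limit_buy(price=101, qty=8): fills=#5x#3:3@95; bids=[#5:5@101] asks=[-]
After op 6 [order #6] market_sell(qty=8): fills=#5x#6:5@101; bids=[-] asks=[-]
After op 7 [order #7] limit_buy(price=104, qty=3): fills=none; bids=[#7:3@104] asks=[-]
After op 8 [order #8] market_sell(qty=7): fills=#7x#8:3@104; bids=[-] asks=[-]
After op 9 [order #9] limit_sell(price=100, qty=10): fills=none; bids=[-] asks=[#9:10@100]

Answer: 3@104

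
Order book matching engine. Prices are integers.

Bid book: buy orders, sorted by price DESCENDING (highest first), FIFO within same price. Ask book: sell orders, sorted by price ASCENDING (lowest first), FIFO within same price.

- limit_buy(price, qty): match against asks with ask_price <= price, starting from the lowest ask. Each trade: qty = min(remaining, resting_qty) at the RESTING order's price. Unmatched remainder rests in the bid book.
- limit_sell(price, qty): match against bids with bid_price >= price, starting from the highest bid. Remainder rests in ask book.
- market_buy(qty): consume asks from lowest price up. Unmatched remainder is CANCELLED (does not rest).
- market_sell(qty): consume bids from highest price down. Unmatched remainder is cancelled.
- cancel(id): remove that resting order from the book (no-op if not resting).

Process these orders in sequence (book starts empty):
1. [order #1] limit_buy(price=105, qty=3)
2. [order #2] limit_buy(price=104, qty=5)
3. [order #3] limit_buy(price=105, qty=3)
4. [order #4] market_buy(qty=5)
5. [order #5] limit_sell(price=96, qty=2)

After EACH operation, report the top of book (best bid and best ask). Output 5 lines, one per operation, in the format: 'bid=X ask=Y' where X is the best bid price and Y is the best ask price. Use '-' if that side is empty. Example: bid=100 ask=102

After op 1 [order #1] limit_buy(price=105, qty=3): fills=none; bids=[#1:3@105] asks=[-]
After op 2 [order #2] limit_buy(price=104, qty=5): fills=none; bids=[#1:3@105 #2:5@104] asks=[-]
After op 3 [order #3] limit_buy(price=105, qty=3): fills=none; bids=[#1:3@105 #3:3@105 #2:5@104] asks=[-]
After op 4 [order #4] market_buy(qty=5): fills=none; bids=[#1:3@105 #3:3@105 #2:5@104] asks=[-]
After op 5 [order #5] limit_sell(price=96, qty=2): fills=#1x#5:2@105; bids=[#1:1@105 #3:3@105 #2:5@104] asks=[-]

Answer: bid=105 ask=-
bid=105 ask=-
bid=105 ask=-
bid=105 ask=-
bid=105 ask=-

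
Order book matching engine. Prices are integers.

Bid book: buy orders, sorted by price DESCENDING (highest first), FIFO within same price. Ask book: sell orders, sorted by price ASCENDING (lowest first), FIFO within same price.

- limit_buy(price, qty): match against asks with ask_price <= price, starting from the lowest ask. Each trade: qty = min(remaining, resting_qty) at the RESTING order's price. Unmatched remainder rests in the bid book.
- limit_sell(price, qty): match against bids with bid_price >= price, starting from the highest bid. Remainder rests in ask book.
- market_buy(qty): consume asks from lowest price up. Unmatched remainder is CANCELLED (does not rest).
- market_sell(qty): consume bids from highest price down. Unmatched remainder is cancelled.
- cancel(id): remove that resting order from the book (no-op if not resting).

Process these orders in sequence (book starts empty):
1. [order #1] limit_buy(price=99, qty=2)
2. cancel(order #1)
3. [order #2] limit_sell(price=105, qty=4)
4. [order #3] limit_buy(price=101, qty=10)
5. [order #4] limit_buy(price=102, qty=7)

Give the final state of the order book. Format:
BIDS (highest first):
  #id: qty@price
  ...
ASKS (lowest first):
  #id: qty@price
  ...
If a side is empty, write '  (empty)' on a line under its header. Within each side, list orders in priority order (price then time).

Answer: BIDS (highest first):
  #4: 7@102
  #3: 10@101
ASKS (lowest first):
  #2: 4@105

Derivation:
After op 1 [order #1] limit_buy(price=99, qty=2): fills=none; bids=[#1:2@99] asks=[-]
After op 2 cancel(order #1): fills=none; bids=[-] asks=[-]
After op 3 [order #2] limit_sell(price=105, qty=4): fills=none; bids=[-] asks=[#2:4@105]
After op 4 [order #3] limit_buy(price=101, qty=10): fills=none; bids=[#3:10@101] asks=[#2:4@105]
After op 5 [order #4] limit_buy(price=102, qty=7): fills=none; bids=[#4:7@102 #3:10@101] asks=[#2:4@105]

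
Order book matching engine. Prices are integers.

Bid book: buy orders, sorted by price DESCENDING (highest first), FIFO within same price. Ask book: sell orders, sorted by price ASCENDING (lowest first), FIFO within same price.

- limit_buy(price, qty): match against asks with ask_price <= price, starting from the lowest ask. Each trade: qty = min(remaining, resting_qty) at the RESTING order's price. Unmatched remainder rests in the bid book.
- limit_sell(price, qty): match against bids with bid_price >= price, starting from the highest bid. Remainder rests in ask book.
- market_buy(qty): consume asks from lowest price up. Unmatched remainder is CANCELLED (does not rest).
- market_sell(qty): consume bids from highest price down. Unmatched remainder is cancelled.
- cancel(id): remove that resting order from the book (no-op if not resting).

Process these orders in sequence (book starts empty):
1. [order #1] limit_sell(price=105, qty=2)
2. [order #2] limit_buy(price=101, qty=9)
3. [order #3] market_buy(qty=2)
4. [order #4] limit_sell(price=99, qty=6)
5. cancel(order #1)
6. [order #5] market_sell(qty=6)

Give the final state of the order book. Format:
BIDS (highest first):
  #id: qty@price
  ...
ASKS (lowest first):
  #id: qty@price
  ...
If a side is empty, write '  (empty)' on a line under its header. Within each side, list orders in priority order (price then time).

After op 1 [order #1] limit_sell(price=105, qty=2): fills=none; bids=[-] asks=[#1:2@105]
After op 2 [order #2] limit_buy(price=101, qty=9): fills=none; bids=[#2:9@101] asks=[#1:2@105]
After op 3 [order #3] market_buy(qty=2): fills=#3x#1:2@105; bids=[#2:9@101] asks=[-]
After op 4 [order #4] limit_sell(price=99, qty=6): fills=#2x#4:6@101; bids=[#2:3@101] asks=[-]
After op 5 cancel(order #1): fills=none; bids=[#2:3@101] asks=[-]
After op 6 [order #5] market_sell(qty=6): fills=#2x#5:3@101; bids=[-] asks=[-]

Answer: BIDS (highest first):
  (empty)
ASKS (lowest first):
  (empty)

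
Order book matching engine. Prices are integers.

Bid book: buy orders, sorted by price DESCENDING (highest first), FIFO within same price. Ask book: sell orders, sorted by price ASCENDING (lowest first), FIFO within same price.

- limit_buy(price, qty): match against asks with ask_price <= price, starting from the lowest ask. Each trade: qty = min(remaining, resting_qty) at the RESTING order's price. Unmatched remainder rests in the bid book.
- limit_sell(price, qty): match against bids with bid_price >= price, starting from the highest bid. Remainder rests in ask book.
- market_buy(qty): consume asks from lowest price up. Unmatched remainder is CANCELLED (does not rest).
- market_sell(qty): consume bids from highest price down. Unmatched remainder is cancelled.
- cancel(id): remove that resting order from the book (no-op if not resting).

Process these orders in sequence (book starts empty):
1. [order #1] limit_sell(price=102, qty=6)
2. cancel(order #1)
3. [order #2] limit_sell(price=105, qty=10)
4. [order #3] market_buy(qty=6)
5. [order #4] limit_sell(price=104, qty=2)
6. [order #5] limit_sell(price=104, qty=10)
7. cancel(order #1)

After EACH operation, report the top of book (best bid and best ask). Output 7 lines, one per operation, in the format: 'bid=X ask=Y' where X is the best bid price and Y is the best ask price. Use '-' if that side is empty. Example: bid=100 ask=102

Answer: bid=- ask=102
bid=- ask=-
bid=- ask=105
bid=- ask=105
bid=- ask=104
bid=- ask=104
bid=- ask=104

Derivation:
After op 1 [order #1] limit_sell(price=102, qty=6): fills=none; bids=[-] asks=[#1:6@102]
After op 2 cancel(order #1): fills=none; bids=[-] asks=[-]
After op 3 [order #2] limit_sell(price=105, qty=10): fills=none; bids=[-] asks=[#2:10@105]
After op 4 [order #3] market_buy(qty=6): fills=#3x#2:6@105; bids=[-] asks=[#2:4@105]
After op 5 [order #4] limit_sell(price=104, qty=2): fills=none; bids=[-] asks=[#4:2@104 #2:4@105]
After op 6 [order #5] limit_sell(price=104, qty=10): fills=none; bids=[-] asks=[#4:2@104 #5:10@104 #2:4@105]
After op 7 cancel(order #1): fills=none; bids=[-] asks=[#4:2@104 #5:10@104 #2:4@105]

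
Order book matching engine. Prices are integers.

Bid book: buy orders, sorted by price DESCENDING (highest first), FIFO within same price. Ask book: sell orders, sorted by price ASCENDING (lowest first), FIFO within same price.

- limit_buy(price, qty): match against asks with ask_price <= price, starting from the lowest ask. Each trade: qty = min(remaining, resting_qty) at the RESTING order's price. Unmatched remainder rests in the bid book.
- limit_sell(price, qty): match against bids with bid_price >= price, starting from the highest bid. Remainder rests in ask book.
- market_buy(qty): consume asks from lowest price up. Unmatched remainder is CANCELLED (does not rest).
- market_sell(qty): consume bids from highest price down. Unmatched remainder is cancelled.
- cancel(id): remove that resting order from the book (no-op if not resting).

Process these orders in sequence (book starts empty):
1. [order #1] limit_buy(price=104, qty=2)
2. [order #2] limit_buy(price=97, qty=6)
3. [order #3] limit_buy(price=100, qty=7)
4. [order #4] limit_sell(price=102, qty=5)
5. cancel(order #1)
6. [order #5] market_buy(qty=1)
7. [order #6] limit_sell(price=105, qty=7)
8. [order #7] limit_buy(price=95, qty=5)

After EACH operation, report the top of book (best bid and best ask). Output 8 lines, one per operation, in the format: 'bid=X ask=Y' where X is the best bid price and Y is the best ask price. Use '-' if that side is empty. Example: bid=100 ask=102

Answer: bid=104 ask=-
bid=104 ask=-
bid=104 ask=-
bid=100 ask=102
bid=100 ask=102
bid=100 ask=102
bid=100 ask=102
bid=100 ask=102

Derivation:
After op 1 [order #1] limit_buy(price=104, qty=2): fills=none; bids=[#1:2@104] asks=[-]
After op 2 [order #2] limit_buy(price=97, qty=6): fills=none; bids=[#1:2@104 #2:6@97] asks=[-]
After op 3 [order #3] limit_buy(price=100, qty=7): fills=none; bids=[#1:2@104 #3:7@100 #2:6@97] asks=[-]
After op 4 [order #4] limit_sell(price=102, qty=5): fills=#1x#4:2@104; bids=[#3:7@100 #2:6@97] asks=[#4:3@102]
After op 5 cancel(order #1): fills=none; bids=[#3:7@100 #2:6@97] asks=[#4:3@102]
After op 6 [order #5] market_buy(qty=1): fills=#5x#4:1@102; bids=[#3:7@100 #2:6@97] asks=[#4:2@102]
After op 7 [order #6] limit_sell(price=105, qty=7): fills=none; bids=[#3:7@100 #2:6@97] asks=[#4:2@102 #6:7@105]
After op 8 [order #7] limit_buy(price=95, qty=5): fills=none; bids=[#3:7@100 #2:6@97 #7:5@95] asks=[#4:2@102 #6:7@105]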